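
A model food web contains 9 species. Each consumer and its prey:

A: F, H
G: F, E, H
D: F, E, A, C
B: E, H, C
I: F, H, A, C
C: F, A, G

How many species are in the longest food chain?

4 species

One longest chain: F → A → C → I.
It has 4 species and 3 links.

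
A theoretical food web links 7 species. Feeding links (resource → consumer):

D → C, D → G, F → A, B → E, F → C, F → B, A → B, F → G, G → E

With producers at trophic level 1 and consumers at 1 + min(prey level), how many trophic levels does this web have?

3

Producers (level 1): D, F.
Following each consumer down to its lowest-level prey: D → G → E (levels 1 through 3).
All prey of E (G 2, B 2) are at level 2 or above, so E is at level 1 + 2 = 3.
Every consumer has at least one prey at level 2 or below, so none exceeds level 3.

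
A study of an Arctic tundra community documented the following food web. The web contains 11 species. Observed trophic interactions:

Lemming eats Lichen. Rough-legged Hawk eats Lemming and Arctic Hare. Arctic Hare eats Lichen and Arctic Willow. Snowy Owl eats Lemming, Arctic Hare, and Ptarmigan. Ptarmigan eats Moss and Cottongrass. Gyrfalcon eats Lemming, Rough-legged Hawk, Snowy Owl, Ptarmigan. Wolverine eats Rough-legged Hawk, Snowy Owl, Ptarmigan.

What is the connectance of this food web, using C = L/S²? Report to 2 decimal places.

The web has S = 11 species and L = 17 feeding links.
C = L / S² = 17 / 121 = 0.1405 ≈ 0.14.

C = 0.14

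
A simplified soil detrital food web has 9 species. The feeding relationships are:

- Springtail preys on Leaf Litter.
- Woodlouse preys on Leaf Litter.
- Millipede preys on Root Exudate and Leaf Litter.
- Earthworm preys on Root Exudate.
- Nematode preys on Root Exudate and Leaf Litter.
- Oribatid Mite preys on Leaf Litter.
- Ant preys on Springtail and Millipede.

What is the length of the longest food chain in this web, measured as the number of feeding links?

2 links

One longest chain: Root Exudate → Millipede → Ant.
It has 3 species and 2 links.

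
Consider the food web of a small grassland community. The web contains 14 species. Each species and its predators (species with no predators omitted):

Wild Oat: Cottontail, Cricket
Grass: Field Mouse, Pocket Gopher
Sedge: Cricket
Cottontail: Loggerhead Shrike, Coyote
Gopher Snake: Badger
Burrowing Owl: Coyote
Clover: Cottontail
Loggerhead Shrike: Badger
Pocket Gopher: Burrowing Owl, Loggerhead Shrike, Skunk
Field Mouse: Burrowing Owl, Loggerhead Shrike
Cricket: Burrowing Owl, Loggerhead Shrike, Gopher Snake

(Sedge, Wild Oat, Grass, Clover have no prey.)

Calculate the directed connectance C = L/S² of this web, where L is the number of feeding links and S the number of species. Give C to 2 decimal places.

The web has S = 14 species and L = 19 feeding links.
C = L / S² = 19 / 196 = 0.0969 ≈ 0.10.

C = 0.10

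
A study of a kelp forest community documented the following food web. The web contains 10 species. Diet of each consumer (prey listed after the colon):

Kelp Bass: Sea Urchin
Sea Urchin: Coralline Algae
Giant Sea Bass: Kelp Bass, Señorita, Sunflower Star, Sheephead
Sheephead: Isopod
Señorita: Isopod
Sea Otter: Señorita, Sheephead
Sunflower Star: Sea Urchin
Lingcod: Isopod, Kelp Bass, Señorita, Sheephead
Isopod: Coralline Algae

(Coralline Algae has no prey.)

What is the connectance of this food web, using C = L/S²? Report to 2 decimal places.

The web has S = 10 species and L = 16 feeding links.
C = L / S² = 16 / 100 = 0.1600 ≈ 0.16.

C = 0.16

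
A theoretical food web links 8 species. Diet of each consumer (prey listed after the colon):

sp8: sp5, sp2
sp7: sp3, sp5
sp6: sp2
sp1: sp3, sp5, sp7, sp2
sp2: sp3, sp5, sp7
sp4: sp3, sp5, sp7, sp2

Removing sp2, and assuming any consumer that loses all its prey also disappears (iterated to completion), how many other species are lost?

1

Remove sp2.
Round 1: sp6 (all prey gone) → extinct.
No further losses. Total secondary extinctions: 1.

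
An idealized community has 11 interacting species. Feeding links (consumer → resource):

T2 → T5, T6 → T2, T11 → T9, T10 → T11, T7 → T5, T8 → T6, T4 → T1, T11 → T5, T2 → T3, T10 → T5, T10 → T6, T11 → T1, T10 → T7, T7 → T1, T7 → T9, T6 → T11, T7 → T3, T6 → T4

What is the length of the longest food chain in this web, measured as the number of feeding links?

One longest chain: T5 → T11 → T6 → T10.
It has 4 species and 3 links.

3 links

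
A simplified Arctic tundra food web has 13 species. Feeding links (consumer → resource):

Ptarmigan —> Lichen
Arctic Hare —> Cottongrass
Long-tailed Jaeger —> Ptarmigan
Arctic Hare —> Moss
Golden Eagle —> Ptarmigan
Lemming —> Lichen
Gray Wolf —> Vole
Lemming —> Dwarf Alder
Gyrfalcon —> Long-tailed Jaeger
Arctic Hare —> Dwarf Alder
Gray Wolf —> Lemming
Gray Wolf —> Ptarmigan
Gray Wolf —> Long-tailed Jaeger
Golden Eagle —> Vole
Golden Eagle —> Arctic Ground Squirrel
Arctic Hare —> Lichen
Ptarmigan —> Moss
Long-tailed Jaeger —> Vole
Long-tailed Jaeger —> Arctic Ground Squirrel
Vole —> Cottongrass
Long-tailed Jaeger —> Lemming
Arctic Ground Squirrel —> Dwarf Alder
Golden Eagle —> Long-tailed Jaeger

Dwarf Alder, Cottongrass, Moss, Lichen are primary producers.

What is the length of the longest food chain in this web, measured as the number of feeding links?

3 links

One longest chain: Moss → Ptarmigan → Long-tailed Jaeger → Gray Wolf.
It has 4 species and 3 links.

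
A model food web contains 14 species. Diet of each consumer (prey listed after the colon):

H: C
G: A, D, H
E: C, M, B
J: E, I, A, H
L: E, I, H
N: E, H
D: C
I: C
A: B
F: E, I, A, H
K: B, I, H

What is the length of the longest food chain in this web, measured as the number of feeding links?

One longest chain: C → E → N.
It has 3 species and 2 links.

2 links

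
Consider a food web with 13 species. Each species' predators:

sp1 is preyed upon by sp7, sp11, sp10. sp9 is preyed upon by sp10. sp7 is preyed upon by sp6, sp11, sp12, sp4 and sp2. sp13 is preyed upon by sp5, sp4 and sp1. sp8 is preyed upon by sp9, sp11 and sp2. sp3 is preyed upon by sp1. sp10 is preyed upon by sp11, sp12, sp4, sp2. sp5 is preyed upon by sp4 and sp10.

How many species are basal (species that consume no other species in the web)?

Basal species (no prey listed): sp3, sp13, sp8.
Count: 3.

3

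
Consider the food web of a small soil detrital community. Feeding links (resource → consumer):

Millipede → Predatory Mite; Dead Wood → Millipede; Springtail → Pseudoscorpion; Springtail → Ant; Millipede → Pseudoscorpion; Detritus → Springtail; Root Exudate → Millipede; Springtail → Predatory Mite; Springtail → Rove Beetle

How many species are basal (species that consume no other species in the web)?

Basal species (no prey listed): Root Exudate, Dead Wood, Detritus.
Count: 3.

3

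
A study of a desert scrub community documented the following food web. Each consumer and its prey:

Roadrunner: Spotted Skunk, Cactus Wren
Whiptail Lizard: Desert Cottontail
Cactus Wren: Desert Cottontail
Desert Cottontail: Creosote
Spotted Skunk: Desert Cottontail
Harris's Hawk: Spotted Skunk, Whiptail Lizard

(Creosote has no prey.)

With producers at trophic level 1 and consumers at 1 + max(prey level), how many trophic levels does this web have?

Producers (level 1): Creosote.
Creosote → Desert Cottontail → Spotted Skunk → Harris's Hawk gives Harris's Hawk level 4.
No species has a prey at level 4, so no species reaches level 5.

4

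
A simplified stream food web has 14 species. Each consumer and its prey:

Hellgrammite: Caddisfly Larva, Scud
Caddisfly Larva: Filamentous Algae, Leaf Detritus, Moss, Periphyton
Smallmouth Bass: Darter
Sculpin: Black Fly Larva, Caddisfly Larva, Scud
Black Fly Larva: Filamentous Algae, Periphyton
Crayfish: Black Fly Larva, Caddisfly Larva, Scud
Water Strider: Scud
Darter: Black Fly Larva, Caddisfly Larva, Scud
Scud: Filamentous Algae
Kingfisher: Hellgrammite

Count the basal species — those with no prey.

4

Basal species (no prey listed): Filamentous Algae, Leaf Detritus, Moss, Periphyton.
Count: 4.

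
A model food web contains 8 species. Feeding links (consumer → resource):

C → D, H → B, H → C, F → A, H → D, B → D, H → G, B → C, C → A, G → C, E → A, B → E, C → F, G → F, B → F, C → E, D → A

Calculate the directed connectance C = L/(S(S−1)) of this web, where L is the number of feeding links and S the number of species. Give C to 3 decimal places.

C = 0.304

The web has S = 8 species and L = 17 feeding links.
C = L / (S(S−1)) = 17 / 56 = 0.3036 ≈ 0.304.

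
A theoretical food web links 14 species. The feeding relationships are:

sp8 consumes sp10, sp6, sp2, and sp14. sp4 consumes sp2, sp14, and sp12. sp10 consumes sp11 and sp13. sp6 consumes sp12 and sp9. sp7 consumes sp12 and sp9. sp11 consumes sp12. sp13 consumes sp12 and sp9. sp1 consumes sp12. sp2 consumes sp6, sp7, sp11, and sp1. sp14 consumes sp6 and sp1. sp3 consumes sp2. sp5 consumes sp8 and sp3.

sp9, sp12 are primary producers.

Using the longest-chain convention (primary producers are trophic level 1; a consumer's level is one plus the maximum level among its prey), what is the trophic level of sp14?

sp12 is a producer → level 1.
sp1 eats sp12 → level 2.
sp14 eats sp1 (level 2); other prey at levels: sp6 2 → level 3.

Trophic level 3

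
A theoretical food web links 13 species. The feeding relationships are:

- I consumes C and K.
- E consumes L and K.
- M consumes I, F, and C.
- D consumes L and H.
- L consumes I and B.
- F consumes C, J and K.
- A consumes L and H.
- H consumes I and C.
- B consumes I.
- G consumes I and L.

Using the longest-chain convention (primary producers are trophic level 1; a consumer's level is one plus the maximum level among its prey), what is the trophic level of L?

K is a producer → level 1.
I eats K (level 1); other prey at levels: C 1 → level 2.
B eats I → level 3.
L eats B (level 3); other prey at levels: I 2 → level 4.

Trophic level 4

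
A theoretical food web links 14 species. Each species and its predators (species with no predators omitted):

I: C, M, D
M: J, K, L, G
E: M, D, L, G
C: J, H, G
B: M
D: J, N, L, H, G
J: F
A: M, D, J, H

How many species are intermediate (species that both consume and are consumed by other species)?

Intermediate species (has both prey and predators): C, M, D, J.
Count: 4.

4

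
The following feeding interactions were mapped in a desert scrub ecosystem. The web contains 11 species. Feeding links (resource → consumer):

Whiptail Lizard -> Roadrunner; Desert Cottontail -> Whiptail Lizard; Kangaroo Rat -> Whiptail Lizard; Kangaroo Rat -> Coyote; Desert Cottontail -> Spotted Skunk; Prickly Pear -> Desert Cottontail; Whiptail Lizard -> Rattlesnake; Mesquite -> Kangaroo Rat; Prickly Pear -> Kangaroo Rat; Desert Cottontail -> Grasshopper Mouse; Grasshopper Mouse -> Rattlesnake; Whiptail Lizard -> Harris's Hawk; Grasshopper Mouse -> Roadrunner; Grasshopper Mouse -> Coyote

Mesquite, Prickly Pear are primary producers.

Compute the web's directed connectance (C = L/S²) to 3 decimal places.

C = 0.116

The web has S = 11 species and L = 14 feeding links.
C = L / S² = 14 / 121 = 0.1157 ≈ 0.116.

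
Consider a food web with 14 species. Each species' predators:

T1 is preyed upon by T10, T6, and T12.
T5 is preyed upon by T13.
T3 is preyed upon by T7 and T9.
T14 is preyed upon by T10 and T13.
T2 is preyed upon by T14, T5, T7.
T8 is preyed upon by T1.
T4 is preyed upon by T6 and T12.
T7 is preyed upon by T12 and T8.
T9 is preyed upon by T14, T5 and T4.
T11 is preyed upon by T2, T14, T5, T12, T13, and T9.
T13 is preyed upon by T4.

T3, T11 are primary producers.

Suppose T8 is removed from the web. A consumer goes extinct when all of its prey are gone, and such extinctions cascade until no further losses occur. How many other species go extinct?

1

Remove T8.
Round 1: T1 (all prey gone) → extinct.
No further losses. Total secondary extinctions: 1.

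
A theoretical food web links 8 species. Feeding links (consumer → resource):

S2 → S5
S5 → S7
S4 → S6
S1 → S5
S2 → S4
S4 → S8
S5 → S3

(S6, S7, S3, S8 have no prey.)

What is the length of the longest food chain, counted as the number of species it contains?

3 species

One longest chain: S7 → S5 → S1.
It has 3 species and 2 links.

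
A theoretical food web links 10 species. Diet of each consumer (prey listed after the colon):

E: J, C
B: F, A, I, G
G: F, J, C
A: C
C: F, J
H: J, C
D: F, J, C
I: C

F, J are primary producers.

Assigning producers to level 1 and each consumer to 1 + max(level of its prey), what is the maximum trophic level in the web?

Producers (level 1): F, J.
F → C → G → B gives B level 4.
No species has a prey at level 4, so no species reaches level 5.

4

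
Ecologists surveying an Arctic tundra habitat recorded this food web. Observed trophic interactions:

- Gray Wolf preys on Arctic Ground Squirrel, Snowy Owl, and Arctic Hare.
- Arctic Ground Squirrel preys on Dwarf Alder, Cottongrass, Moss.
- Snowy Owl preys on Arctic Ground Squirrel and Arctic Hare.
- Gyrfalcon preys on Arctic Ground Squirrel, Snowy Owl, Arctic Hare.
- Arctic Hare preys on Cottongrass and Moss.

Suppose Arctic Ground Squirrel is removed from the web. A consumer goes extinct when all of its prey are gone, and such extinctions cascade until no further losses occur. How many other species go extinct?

0

Remove Arctic Ground Squirrel.
Every predator of it retains at least one other prey: Snowy Owl still has Arctic Hare; Gyrfalcon still has Arctic Hare, Snowy Owl; Gray Wolf still has Arctic Hare, Snowy Owl.
No consumer loses all prey, so no secondary extinctions occur.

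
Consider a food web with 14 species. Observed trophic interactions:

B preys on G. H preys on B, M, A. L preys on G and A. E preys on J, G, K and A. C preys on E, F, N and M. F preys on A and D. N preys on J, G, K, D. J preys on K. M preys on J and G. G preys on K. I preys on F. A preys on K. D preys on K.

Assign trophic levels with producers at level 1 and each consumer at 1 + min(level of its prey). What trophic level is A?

K is a producer → level 1.
A eats K → level 2.

Trophic level 2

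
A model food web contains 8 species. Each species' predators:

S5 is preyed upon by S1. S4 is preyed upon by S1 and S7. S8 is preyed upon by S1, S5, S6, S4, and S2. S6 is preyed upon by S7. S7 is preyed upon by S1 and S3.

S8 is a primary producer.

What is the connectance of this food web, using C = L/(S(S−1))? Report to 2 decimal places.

The web has S = 8 species and L = 11 feeding links.
C = L / (S(S−1)) = 11 / 56 = 0.1964 ≈ 0.20.

C = 0.20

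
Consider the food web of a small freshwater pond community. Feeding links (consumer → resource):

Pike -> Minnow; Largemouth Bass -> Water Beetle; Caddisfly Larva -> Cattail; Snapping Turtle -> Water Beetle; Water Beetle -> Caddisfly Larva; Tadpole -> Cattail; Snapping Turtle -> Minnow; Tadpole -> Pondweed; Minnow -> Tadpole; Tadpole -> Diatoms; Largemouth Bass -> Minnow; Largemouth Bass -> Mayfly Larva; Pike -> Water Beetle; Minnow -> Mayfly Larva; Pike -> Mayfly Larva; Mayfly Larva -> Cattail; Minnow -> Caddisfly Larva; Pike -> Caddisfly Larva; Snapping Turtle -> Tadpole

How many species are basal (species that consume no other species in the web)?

Basal species (no prey listed): Pondweed, Cattail, Diatoms.
Count: 3.

3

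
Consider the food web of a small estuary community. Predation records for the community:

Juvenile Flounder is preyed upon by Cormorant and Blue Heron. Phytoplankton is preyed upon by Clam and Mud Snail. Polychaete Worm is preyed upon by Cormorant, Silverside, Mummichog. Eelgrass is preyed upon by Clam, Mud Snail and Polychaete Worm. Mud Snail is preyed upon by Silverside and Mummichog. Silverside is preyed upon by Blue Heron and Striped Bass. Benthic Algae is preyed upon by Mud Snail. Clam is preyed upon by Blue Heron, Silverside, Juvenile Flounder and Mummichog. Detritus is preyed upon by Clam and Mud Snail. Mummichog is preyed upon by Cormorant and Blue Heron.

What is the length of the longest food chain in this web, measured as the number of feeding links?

3 links

One longest chain: Eelgrass → Polychaete Worm → Mummichog → Blue Heron.
It has 4 species and 3 links.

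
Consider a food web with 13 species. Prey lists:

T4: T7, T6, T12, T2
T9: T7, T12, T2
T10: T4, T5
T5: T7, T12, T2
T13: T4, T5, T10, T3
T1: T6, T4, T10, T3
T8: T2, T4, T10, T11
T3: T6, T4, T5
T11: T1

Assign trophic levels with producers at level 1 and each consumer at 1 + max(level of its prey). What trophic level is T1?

Trophic level 4

T7 is a producer → level 1.
T4 eats T7 (level 1); other prey at levels: T6 1, T12 1, T2 1 → level 2.
T3 eats T4 (level 2); other prey at levels: T6 1, T5 2 → level 3.
T1 eats T3 (level 3); other prey at levels: T6 1, T4 2, T10 3 → level 4.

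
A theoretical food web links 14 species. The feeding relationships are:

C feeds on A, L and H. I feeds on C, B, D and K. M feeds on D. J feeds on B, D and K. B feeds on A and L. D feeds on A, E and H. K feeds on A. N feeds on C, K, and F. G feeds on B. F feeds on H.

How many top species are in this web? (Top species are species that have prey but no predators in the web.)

Top species (has prey, but nothing eats it): J, I, M, G, N.
Count: 5.

5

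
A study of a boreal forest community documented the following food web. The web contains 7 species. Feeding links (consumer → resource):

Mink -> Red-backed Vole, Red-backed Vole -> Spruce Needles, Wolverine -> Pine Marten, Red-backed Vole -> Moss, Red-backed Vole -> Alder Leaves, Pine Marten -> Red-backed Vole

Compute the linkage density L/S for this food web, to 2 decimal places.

There are L = 6 links among S = 7 species.
L/S = 6/7 = 0.8571 ≈ 0.86.

L/S = 0.86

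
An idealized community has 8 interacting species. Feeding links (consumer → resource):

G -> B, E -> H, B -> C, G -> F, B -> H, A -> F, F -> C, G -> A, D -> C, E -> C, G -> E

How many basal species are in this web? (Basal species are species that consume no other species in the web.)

Basal species (no prey listed): H, C.
Count: 2.

2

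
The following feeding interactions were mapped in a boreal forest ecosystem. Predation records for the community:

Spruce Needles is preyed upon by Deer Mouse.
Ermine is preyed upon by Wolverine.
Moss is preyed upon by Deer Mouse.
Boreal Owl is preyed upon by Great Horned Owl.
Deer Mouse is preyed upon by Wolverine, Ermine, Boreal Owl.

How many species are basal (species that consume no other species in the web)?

Basal species (no prey listed): Spruce Needles, Moss.
Count: 2.

2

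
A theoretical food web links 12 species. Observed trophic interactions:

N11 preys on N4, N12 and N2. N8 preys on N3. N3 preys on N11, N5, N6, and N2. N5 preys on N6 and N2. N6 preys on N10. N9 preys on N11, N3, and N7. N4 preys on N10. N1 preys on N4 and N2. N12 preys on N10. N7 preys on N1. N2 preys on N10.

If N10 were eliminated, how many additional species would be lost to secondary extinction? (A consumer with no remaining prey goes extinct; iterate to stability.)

11

Remove N10.
Round 1: N2 (all prey gone), N6 (all prey gone), N12 (all prey gone), N4 (all prey gone) → extinct.
Round 2: N5 (all prey gone), N1 (all prey gone), N11 (all prey gone) → extinct.
Round 3: N7 (all prey gone), N3 (all prey gone) → extinct.
Round 4: N8 (all prey gone), N9 (all prey gone) → extinct.
No further losses. Total secondary extinctions: 11.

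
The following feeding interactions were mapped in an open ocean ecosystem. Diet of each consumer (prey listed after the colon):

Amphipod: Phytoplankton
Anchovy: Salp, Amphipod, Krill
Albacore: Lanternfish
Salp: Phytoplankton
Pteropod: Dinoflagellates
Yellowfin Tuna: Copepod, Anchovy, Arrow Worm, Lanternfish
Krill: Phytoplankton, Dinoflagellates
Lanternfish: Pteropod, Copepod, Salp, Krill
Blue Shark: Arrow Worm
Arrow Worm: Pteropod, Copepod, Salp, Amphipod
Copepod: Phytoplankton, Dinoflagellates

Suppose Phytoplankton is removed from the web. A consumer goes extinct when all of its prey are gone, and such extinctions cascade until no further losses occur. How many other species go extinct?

2

Remove Phytoplankton.
Round 1: Salp (all prey gone), Amphipod (all prey gone) → extinct.
No further losses. Total secondary extinctions: 2.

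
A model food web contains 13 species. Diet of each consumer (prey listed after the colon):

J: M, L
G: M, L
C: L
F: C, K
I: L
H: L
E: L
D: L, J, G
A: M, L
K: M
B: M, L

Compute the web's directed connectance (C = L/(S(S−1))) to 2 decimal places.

The web has S = 13 species and L = 18 feeding links.
C = L / (S(S−1)) = 18 / 156 = 0.1154 ≈ 0.12.

C = 0.12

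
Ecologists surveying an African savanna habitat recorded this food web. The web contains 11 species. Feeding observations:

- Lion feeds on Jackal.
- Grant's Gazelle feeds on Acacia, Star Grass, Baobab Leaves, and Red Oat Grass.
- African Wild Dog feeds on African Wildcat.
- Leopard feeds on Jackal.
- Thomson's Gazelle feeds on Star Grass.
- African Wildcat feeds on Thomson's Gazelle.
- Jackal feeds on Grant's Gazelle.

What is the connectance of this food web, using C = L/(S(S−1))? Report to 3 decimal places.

C = 0.091

The web has S = 11 species and L = 10 feeding links.
C = L / (S(S−1)) = 10 / 110 = 0.0909 ≈ 0.091.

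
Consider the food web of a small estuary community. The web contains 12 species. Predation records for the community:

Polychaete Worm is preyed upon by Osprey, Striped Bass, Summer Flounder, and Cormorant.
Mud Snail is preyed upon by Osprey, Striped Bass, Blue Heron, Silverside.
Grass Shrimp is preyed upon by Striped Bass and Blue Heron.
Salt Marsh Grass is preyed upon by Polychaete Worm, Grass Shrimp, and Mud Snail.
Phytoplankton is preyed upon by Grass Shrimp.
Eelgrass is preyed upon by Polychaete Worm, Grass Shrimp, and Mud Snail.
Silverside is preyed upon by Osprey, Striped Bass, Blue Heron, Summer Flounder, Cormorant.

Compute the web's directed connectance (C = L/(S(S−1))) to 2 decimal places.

The web has S = 12 species and L = 22 feeding links.
C = L / (S(S−1)) = 22 / 132 = 0.1667 ≈ 0.17.

C = 0.17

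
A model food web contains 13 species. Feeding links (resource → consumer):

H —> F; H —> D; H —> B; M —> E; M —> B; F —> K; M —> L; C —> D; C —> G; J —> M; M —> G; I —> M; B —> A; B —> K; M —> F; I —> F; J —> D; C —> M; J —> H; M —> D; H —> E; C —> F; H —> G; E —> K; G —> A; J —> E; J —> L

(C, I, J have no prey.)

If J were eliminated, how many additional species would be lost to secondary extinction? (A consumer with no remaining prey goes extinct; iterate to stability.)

Remove J.
Round 1: H (all prey gone) → extinct.
No further losses. Total secondary extinctions: 1.

1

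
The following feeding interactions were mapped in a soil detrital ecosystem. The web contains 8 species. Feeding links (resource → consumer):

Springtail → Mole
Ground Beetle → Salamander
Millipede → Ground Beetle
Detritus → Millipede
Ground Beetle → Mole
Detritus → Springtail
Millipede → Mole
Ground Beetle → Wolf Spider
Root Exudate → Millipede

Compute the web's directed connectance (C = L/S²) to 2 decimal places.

The web has S = 8 species and L = 9 feeding links.
C = L / S² = 9 / 64 = 0.1406 ≈ 0.14.

C = 0.14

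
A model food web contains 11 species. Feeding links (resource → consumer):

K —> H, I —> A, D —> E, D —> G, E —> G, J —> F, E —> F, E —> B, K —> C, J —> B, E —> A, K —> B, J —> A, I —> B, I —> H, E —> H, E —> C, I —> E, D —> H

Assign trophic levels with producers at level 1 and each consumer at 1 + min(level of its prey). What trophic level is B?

I is a producer → level 1.
B eats I → level 2.

Trophic level 2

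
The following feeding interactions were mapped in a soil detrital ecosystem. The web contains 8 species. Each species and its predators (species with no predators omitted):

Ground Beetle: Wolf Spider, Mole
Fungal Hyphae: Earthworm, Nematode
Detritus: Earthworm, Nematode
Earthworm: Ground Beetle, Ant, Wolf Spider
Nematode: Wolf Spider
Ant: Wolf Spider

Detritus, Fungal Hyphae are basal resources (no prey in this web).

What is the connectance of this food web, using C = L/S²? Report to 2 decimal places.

C = 0.17

The web has S = 8 species and L = 11 feeding links.
C = L / S² = 11 / 64 = 0.1719 ≈ 0.17.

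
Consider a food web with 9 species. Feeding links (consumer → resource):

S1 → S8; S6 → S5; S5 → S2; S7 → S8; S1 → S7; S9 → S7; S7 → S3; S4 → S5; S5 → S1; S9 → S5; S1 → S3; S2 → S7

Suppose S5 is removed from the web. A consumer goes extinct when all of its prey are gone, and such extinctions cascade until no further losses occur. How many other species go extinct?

Remove S5.
Round 1: S6 (all prey gone), S4 (all prey gone) → extinct.
No further losses. Total secondary extinctions: 2.

2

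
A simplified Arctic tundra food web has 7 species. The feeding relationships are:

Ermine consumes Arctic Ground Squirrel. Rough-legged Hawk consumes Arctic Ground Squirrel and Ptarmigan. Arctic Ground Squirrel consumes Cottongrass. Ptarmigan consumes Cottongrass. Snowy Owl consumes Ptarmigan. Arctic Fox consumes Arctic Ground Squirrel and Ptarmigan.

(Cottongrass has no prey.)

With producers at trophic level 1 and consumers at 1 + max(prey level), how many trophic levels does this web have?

Producers (level 1): Cottongrass.
Cottongrass → Ptarmigan → Arctic Fox gives Arctic Fox level 3.
No species has a prey at level 3, so no species reaches level 4.

3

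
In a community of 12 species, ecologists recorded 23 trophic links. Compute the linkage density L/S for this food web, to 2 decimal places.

L/S = 1.92

There are L = 23 links among S = 12 species.
L/S = 23/12 = 1.9167 ≈ 1.92.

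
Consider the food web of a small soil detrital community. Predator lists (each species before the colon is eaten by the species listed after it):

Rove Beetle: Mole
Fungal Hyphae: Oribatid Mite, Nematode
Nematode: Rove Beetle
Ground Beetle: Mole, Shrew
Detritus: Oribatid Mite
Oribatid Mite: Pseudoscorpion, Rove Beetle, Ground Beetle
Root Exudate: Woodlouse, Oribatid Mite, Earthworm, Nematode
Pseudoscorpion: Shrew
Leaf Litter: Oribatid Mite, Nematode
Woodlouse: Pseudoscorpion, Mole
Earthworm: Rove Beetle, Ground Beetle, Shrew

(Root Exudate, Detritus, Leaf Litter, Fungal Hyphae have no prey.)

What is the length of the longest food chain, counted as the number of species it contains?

One longest chain: Root Exudate → Oribatid Mite → Rove Beetle → Mole.
It has 4 species and 3 links.

4 species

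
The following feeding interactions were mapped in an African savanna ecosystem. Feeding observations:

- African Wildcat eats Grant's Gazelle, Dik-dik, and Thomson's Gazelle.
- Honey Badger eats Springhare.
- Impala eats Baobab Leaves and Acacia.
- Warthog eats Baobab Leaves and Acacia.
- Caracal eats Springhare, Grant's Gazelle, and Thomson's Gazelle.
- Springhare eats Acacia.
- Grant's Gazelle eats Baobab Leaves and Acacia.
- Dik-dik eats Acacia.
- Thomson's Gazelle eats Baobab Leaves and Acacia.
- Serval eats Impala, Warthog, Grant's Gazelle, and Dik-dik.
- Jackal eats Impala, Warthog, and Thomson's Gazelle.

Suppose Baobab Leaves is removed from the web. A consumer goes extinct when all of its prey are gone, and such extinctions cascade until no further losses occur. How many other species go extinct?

0

Remove Baobab Leaves.
Every predator of it retains at least one other prey: Impala still has Acacia; Grant's Gazelle still has Acacia; Warthog still has Acacia; Thomson's Gazelle still has Acacia.
No consumer loses all prey, so no secondary extinctions occur.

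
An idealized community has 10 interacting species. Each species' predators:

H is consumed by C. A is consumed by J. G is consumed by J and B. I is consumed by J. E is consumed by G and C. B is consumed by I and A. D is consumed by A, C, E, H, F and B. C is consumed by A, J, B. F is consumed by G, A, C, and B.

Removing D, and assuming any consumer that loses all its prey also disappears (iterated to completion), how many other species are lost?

9

Remove D.
Round 1: E (all prey gone), F (all prey gone), H (all prey gone) → extinct.
Round 2: G (all prey gone), C (all prey gone) → extinct.
Round 3: B (all prey gone) → extinct.
Round 4: I (all prey gone), A (all prey gone) → extinct.
Round 5: J (all prey gone) → extinct.
No further losses. Total secondary extinctions: 9.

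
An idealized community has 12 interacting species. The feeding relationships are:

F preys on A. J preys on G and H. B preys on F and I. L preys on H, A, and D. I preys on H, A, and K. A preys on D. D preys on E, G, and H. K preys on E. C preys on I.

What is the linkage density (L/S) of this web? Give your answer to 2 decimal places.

There are L = 17 links among S = 12 species.
L/S = 17/12 = 1.4167 ≈ 1.42.

L/S = 1.42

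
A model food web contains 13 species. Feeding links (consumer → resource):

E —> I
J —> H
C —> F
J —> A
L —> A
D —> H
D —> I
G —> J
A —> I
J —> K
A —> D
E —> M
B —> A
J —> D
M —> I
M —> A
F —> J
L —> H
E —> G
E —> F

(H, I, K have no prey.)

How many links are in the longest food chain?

5 links

One longest chain: H → D → A → J → G → E.
It has 6 species and 5 links.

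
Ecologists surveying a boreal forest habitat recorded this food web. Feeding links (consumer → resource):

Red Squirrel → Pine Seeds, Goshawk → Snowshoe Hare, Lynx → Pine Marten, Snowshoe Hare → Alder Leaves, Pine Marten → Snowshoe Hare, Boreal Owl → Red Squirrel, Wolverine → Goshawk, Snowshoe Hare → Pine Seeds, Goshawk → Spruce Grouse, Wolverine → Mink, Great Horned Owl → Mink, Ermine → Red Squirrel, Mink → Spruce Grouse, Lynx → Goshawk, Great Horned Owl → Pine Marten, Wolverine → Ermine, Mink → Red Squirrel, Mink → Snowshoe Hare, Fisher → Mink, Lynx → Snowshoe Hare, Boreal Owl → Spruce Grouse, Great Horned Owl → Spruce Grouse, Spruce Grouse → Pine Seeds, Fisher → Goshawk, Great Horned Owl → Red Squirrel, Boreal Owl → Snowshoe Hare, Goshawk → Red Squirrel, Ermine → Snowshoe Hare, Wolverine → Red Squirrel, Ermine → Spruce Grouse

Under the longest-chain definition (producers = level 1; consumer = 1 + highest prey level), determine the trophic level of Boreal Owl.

Pine Seeds is a producer → level 1.
Red Squirrel eats Pine Seeds → level 2.
Boreal Owl eats Red Squirrel (level 2); other prey at levels: Snowshoe Hare 2, Spruce Grouse 2 → level 3.

Trophic level 3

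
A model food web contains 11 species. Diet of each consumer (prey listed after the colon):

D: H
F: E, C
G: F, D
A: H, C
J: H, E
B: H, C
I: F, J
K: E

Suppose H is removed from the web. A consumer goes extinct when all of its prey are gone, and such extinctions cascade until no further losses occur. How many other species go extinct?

Remove H.
Round 1: D (all prey gone) → extinct.
No further losses. Total secondary extinctions: 1.

1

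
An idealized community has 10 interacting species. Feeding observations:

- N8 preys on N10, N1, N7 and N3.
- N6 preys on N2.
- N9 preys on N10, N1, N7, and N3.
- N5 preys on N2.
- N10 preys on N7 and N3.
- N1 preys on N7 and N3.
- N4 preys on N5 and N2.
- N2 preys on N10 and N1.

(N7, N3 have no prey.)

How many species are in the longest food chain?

One longest chain: N7 → N1 → N2 → N5 → N4.
It has 5 species and 4 links.

5 species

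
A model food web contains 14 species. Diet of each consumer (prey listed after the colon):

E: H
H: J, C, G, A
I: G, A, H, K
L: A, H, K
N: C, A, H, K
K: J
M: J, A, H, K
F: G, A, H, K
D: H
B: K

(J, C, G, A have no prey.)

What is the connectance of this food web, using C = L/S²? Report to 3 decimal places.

C = 0.138

The web has S = 14 species and L = 27 feeding links.
C = L / S² = 27 / 196 = 0.1378 ≈ 0.138.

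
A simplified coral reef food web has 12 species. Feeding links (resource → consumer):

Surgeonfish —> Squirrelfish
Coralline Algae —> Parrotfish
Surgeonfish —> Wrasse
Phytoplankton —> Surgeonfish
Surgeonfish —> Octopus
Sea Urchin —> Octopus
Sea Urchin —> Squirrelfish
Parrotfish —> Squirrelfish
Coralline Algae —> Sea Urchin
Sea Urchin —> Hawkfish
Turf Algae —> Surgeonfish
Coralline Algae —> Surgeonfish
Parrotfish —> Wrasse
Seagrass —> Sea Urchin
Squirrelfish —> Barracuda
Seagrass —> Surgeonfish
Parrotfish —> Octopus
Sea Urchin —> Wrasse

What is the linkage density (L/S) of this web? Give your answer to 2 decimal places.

There are L = 18 links among S = 12 species.
L/S = 18/12 = 1.5000 ≈ 1.50.

L/S = 1.50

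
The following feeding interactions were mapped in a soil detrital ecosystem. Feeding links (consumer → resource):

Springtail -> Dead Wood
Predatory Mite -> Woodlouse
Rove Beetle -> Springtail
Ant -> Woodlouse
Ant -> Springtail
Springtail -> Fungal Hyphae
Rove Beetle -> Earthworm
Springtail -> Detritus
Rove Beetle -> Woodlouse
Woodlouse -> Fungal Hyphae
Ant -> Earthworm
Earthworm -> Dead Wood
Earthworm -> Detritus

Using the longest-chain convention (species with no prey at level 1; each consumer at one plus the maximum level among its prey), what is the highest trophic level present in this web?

Basal resources (level 1): Fungal Hyphae, Detritus, Dead Wood.
Detritus → Earthworm → Rove Beetle gives Rove Beetle level 3.
No species has a prey at level 3, so no species reaches level 4.

3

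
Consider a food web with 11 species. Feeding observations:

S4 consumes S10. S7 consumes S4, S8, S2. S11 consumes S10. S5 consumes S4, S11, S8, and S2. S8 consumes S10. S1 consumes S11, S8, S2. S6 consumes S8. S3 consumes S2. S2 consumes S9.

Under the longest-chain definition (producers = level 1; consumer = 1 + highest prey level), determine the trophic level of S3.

S9 is a producer → level 1.
S2 eats S9 → level 2.
S3 eats S2 → level 3.

Trophic level 3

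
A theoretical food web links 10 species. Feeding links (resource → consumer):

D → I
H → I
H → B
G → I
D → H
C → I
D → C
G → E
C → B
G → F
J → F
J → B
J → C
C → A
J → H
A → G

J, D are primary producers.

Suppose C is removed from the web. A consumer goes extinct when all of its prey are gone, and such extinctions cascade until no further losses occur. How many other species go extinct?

3

Remove C.
Round 1: A (all prey gone) → extinct.
Round 2: G (all prey gone) → extinct.
Round 3: E (all prey gone) → extinct.
No further losses. Total secondary extinctions: 3.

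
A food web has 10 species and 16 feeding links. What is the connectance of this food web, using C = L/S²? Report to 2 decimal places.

The web has S = 10 species and L = 16 feeding links.
C = L / S² = 16 / 100 = 0.1600 ≈ 0.16.

C = 0.16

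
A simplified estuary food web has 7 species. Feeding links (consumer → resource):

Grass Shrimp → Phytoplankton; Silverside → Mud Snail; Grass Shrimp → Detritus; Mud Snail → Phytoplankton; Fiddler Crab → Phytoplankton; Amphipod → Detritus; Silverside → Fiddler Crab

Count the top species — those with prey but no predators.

Top species (has prey, but nothing eats it): Amphipod, Grass Shrimp, Silverside.
Count: 3.

3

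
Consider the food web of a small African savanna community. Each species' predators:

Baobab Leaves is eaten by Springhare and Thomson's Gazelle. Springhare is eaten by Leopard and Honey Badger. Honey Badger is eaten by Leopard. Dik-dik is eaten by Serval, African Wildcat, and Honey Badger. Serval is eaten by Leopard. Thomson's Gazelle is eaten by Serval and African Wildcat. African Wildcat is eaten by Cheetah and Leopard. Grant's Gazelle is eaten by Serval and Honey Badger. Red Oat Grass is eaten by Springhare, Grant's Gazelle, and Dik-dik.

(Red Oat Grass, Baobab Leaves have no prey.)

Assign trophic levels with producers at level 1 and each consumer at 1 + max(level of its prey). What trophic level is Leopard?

Red Oat Grass is a producer → level 1.
Dik-dik eats Red Oat Grass → level 2.
Honey Badger eats Dik-dik (level 2); other prey at levels: Grant's Gazelle 2, Springhare 2 → level 3.
Leopard eats Honey Badger (level 3); other prey at levels: Springhare 2, African Wildcat 3, Serval 3 → level 4.

Trophic level 4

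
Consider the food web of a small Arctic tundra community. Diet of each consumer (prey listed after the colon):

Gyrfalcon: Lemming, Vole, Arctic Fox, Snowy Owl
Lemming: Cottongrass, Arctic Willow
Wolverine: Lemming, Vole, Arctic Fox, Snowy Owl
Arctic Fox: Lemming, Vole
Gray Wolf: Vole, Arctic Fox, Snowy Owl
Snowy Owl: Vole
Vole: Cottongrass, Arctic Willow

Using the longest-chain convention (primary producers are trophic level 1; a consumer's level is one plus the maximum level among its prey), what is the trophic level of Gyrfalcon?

Cottongrass is a producer → level 1.
Lemming eats Cottongrass (level 1); other prey at levels: Arctic Willow 1 → level 2.
Arctic Fox eats Lemming (level 2); other prey at levels: Vole 2 → level 3.
Gyrfalcon eats Arctic Fox (level 3); other prey at levels: Lemming 2, Vole 2, Snowy Owl 3 → level 4.

Trophic level 4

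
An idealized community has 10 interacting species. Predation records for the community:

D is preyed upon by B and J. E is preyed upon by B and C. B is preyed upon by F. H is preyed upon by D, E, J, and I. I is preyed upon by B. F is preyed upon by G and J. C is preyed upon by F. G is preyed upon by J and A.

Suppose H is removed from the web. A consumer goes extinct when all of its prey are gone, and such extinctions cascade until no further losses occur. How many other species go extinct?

Remove H.
Round 1: E (all prey gone), D (all prey gone), I (all prey gone) → extinct.
Round 2: C (all prey gone), B (all prey gone) → extinct.
Round 3: F (all prey gone) → extinct.
Round 4: G (all prey gone) → extinct.
Round 5: A (all prey gone), J (all prey gone) → extinct.
No further losses. Total secondary extinctions: 9.

9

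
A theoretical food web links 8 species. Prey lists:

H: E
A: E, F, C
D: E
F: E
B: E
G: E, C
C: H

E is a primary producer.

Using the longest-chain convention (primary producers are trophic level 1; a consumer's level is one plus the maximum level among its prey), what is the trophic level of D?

E is a producer → level 1.
D eats E → level 2.

Trophic level 2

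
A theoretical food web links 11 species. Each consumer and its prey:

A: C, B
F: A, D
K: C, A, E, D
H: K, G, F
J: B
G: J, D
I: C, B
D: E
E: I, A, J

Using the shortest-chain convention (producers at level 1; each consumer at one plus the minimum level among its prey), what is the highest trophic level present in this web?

4

Producers (level 1): C, B.
Following each consumer down to its lowest-level prey: C → I → E → D (levels 1 through 4).
All prey of D (E 3) are at level 3 or above, so D is at level 1 + 3 = 4.
Every consumer has at least one prey at level 3 or below, so none exceeds level 4.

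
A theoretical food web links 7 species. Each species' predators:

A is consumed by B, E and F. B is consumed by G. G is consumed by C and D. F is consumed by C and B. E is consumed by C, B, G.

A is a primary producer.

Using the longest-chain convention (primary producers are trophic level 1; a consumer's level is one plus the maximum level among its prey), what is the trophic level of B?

A is a producer → level 1.
E eats A → level 2.
B eats E (level 2); other prey at levels: A 1, F 2 → level 3.

Trophic level 3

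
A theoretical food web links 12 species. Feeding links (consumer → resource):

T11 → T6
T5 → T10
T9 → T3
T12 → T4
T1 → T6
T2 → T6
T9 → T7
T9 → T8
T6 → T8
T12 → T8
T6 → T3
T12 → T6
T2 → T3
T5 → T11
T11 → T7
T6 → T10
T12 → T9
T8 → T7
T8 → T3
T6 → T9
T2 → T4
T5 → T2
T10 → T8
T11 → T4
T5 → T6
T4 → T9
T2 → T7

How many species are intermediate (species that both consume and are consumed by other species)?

Intermediate species (has both prey and predators): T8, T10, T9, T6, T4, T2, T11.
Count: 7.

7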